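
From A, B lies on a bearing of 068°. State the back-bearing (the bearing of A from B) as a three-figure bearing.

248°

Back-bearing = 068° + 180° = 248°.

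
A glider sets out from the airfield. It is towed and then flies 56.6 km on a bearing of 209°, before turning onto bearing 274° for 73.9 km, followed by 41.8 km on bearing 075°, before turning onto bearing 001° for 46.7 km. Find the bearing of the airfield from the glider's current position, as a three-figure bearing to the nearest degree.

102°

Leg 1 (209°, 56.6 km): east 56.6 sin 209° = -27.44, north 56.6 cos 209° = -49.50
Leg 2 (274°, 73.9 km): east 73.9 sin 274° = -73.72, north 73.9 cos 274° = 5.16
Leg 3 (075°, 41.8 km): east 41.8 sin 75° = 40.38, north 41.8 cos 75° = 10.82
Leg 4 (001°, 46.7 km): east 46.7 sin 1° = 0.82, north 46.7 cos 1° = 46.69
Net displacement: -59.97 east, 13.16 north. Direction back to start is (59.97, -13.16): bearing = atan2(59.97, -13.16) mod 360° = 102.38° ≈ 102°.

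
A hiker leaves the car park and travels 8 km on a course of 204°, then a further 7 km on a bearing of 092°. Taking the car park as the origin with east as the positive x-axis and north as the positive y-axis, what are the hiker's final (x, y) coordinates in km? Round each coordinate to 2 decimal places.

(3.74, -7.55)

Leg 1 (204°, 8 km): east 8 sin 204° = -3.25, north 8 cos 204° = -7.31
Leg 2 (092°, 7 km): east 7 sin 92° = 7.00, north 7 cos 92° = -0.24
Summing: 3.74 km east, -7.55 km north → (3.74, -7.55).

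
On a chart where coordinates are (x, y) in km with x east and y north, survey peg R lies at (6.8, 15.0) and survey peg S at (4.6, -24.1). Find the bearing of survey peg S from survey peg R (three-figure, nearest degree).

Δeast = 4.6 − 6.8 = -2.20; Δnorth = -24.1 − 15.0 = -39.10.
Bearing = atan2(Δeast, Δnorth) mod 360° = 183.22° ≈ 183°.

183°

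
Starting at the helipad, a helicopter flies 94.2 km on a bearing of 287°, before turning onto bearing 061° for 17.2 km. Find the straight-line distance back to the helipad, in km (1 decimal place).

83.2 km

Leg 1 (287°, 94.2 km): east 94.2 sin 287° = -90.08, north 94.2 cos 287° = 27.54
Leg 2 (061°, 17.2 km): east 17.2 sin 61° = 15.04, north 17.2 cos 61° = 8.34
Net: -75.04 east, 35.88 north. Distance = √((-75.04)² + (35.88)²) = 83.177 km.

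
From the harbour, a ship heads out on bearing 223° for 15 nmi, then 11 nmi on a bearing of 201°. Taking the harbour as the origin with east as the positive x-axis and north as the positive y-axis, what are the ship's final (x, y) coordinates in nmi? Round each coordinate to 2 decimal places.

(-14.17, -21.24)

Leg 1 (223°, 15 nmi): east 15 sin 223° = -10.23, north 15 cos 223° = -10.97
Leg 2 (201°, 11 nmi): east 11 sin 201° = -3.94, north 11 cos 201° = -10.27
Summing: -14.17 nmi east, -21.24 nmi north → (-14.17, -21.24).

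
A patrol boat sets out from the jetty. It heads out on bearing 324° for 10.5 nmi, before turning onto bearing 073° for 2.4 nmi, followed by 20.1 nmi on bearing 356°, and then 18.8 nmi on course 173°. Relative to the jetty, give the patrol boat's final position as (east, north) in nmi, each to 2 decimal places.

Leg 1 (324°, 10.5 nmi): east 10.5 sin 324° = -6.17, north 10.5 cos 324° = 8.49
Leg 2 (073°, 2.4 nmi): east 2.4 sin 73° = 2.30, north 2.4 cos 73° = 0.70
Leg 3 (356°, 20.1 nmi): east 20.1 sin 356° = -1.40, north 20.1 cos 356° = 20.05
Leg 4 (173°, 18.8 nmi): east 18.8 sin 173° = 2.29, north 18.8 cos 173° = -18.66
Summing: -2.99 nmi east, 10.59 nmi north → (-2.99, 10.59).

(-2.99, 10.59)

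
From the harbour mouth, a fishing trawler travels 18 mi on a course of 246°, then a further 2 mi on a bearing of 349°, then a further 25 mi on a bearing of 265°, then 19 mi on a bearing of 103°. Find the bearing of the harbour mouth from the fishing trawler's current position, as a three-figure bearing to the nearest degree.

Leg 1 (246°, 18 mi): east 18 sin 246° = -16.44, north 18 cos 246° = -7.32
Leg 2 (349°, 2 mi): east 2 sin 349° = -0.38, north 2 cos 349° = 1.96
Leg 3 (265°, 25 mi): east 25 sin 265° = -24.90, north 25 cos 265° = -2.18
Leg 4 (103°, 19 mi): east 19 sin 103° = 18.51, north 19 cos 103° = -4.27
Net displacement: -23.22 east, -11.81 north. Direction back to start is (23.22, 11.81): bearing = atan2(23.22, 11.81) mod 360° = 63.04° ≈ 063°.

063°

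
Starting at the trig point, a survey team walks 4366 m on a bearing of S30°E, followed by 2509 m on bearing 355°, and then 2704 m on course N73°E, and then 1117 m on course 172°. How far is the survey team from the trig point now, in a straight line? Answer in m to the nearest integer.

Leg 1 (S30°E, 4366 m): east 4366 sin 150° = 2183.00, north 4366 cos 150° = -3781.07
Leg 2 (355°, 2509 m): east 2509 sin 355° = -218.67, north 2509 cos 355° = 2499.45
Leg 3 (N73°E, 2704 m): east 2704 sin 73° = 2585.85, north 2704 cos 73° = 790.57
Leg 4 (172°, 1117 m): east 1117 sin 172° = 155.46, north 1117 cos 172° = -1106.13
Net: 4705.63 east, -1597.17 north. Distance = √((4705.63)² + (-1597.17)²) = 4969.297 m.

4969 m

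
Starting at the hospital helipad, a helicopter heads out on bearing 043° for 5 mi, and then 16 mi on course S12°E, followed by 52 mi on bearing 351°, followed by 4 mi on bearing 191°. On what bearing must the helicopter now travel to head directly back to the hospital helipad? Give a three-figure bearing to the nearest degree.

177°

Leg 1 (043°, 5 mi): east 5 sin 43° = 3.41, north 5 cos 43° = 3.66
Leg 2 (S12°E, 16 mi): east 16 sin 168° = 3.33, north 16 cos 168° = -15.65
Leg 3 (351°, 52 mi): east 52 sin 351° = -8.13, north 52 cos 351° = 51.36
Leg 4 (191°, 4 mi): east 4 sin 191° = -0.76, north 4 cos 191° = -3.93
Net displacement: -2.16 east, 35.44 north. Direction back to start is (2.16, -35.44): bearing = atan2(2.16, -35.44) mod 360° = 176.51° ≈ 177°.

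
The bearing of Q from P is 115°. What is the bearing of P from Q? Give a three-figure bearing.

Back-bearing = 115° + 180° = 295°.

295°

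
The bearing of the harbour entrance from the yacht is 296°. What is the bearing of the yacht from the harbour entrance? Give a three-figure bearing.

Back-bearing = 296° − 180° = 116°.

116°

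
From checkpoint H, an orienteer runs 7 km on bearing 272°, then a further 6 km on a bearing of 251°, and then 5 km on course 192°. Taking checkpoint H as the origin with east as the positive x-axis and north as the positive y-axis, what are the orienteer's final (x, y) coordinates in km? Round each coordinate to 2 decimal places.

(-13.71, -6.60)

Leg 1 (272°, 7 km): east 7 sin 272° = -7.00, north 7 cos 272° = 0.24
Leg 2 (251°, 6 km): east 6 sin 251° = -5.67, north 6 cos 251° = -1.95
Leg 3 (192°, 5 km): east 5 sin 192° = -1.04, north 5 cos 192° = -4.89
Summing: -13.71 km east, -6.60 km north → (-13.71, -6.60).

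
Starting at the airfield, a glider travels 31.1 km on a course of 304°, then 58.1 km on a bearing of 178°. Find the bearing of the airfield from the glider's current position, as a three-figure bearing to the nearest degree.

Leg 1 (304°, 31.1 km): east 31.1 sin 304° = -25.78, north 31.1 cos 304° = 17.39
Leg 2 (178°, 58.1 km): east 58.1 sin 178° = 2.03, north 58.1 cos 178° = -58.06
Net displacement: -23.76 east, -40.67 north. Direction back to start is (23.76, 40.67): bearing = atan2(23.76, 40.67) mod 360° = 30.29° ≈ 030°.

030°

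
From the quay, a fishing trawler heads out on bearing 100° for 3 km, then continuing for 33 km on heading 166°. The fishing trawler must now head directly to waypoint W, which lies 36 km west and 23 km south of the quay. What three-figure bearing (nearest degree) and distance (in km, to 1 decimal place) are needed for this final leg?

281°, 47.9 km

Leg 1 (100°, 3 km): east 3 sin 100° = 2.95, north 3 cos 100° = -0.52
Leg 2 (166°, 33 km): east 33 sin 166° = 7.98, north 33 cos 166° = -32.02
Current position: (10.94, -32.54). Target: (-36, -23). Remaining: Δeast = -46.94, Δnorth = 9.54.
Bearing = atan2(-46.94, 9.54) mod 360° = 281.49°; distance = √((-46.94)² + (9.54)²) = 47.898 km.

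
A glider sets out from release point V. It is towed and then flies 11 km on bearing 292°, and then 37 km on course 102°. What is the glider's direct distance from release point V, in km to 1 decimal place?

26.2 km

Leg 1 (292°, 11 km): east 11 sin 292° = -10.20, north 11 cos 292° = 4.12
Leg 2 (102°, 37 km): east 37 sin 102° = 36.19, north 37 cos 102° = -7.69
Net: 25.99 east, -3.57 north. Distance = √((25.99)² + (-3.57)²) = 26.237 km.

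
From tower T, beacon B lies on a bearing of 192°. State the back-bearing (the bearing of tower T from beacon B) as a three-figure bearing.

012°

Back-bearing = 192° − 180° = 012°.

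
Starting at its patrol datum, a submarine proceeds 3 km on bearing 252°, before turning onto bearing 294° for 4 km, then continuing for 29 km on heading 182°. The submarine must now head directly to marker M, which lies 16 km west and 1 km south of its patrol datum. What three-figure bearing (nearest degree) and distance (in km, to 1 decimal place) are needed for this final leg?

343°, 28.6 km

Leg 1 (252°, 3 km): east 3 sin 252° = -2.85, north 3 cos 252° = -0.93
Leg 2 (294°, 4 km): east 4 sin 294° = -3.65, north 4 cos 294° = 1.63
Leg 3 (182°, 29 km): east 29 sin 182° = -1.01, north 29 cos 182° = -28.98
Current position: (-7.52, -28.28). Target: (-16, -1). Remaining: Δeast = -8.48, Δnorth = 27.28.
Bearing = atan2(-8.48, 27.28) mod 360° = 342.73°; distance = √((-8.48)² + (27.28)²) = 28.570 km.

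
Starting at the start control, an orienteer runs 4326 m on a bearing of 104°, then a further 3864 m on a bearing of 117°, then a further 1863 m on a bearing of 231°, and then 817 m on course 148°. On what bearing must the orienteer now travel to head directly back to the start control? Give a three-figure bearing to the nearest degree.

Leg 1 (104°, 4326 m): east 4326 sin 104° = 4197.50, north 4326 cos 104° = -1046.55
Leg 2 (117°, 3864 m): east 3864 sin 117° = 3442.85, north 3864 cos 117° = -1754.22
Leg 3 (231°, 1863 m): east 1863 sin 231° = -1447.82, north 1863 cos 231° = -1172.42
Leg 4 (148°, 817 m): east 817 sin 148° = 432.94, north 817 cos 148° = -692.86
Net displacement: 6625.47 east, -4666.05 north. Direction back to start is (-6625.47, 4666.05): bearing = atan2(-6625.47, 4666.05) mod 360° = 305.16° ≈ 305°.

305°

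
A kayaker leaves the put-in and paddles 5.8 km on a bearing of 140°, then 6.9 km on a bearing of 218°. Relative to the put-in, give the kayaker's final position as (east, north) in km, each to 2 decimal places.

Leg 1 (140°, 5.8 km): east 5.8 sin 140° = 3.73, north 5.8 cos 140° = -4.44
Leg 2 (218°, 6.9 km): east 6.9 sin 218° = -4.25, north 6.9 cos 218° = -5.44
Summing: -0.52 km east, -9.88 km north → (-0.52, -9.88).

(-0.52, -9.88)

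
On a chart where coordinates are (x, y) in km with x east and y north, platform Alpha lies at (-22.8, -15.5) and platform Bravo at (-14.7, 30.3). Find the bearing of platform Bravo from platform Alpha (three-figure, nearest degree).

Δeast = -14.7 − -22.8 = 8.10; Δnorth = 30.3 − -15.5 = 45.80.
Bearing = atan2(Δeast, Δnorth) mod 360° = 10.03° ≈ 010°.

010°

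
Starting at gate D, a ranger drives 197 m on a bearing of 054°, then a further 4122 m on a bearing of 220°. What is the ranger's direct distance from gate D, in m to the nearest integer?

3931 m

Leg 1 (054°, 197 m): east 197 sin 54° = 159.38, north 197 cos 54° = 115.79
Leg 2 (220°, 4122 m): east 4122 sin 220° = -2649.57, north 4122 cos 220° = -3157.64
Net: -2490.19 east, -3041.84 north. Distance = √((-2490.19)² + (-3041.84)²) = 3931.141 m.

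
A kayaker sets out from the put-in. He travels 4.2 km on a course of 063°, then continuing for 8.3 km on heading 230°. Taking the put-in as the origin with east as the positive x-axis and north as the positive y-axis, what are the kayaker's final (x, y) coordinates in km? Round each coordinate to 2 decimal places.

Leg 1 (063°, 4.2 km): east 4.2 sin 63° = 3.74, north 4.2 cos 63° = 1.91
Leg 2 (230°, 8.3 km): east 8.3 sin 230° = -6.36, north 8.3 cos 230° = -5.34
Summing: -2.62 km east, -3.43 km north → (-2.62, -3.43).

(-2.62, -3.43)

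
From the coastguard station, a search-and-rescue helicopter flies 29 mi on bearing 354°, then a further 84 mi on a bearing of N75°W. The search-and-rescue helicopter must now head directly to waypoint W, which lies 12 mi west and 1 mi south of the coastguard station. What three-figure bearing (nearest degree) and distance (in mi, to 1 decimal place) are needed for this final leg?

Leg 1 (354°, 29 mi): east 29 sin 354° = -3.03, north 29 cos 354° = 28.84
Leg 2 (N75°W, 84 mi): east 84 sin 285° = -81.14, north 84 cos 285° = 21.74
Current position: (-84.17, 50.58). Target: (-12, -1). Remaining: Δeast = 72.17, Δnorth = -51.58.
Bearing = atan2(72.17, -51.58) mod 360° = 125.55°; distance = √((72.17)² + (-51.58)²) = 88.708 mi.

126°, 88.7 mi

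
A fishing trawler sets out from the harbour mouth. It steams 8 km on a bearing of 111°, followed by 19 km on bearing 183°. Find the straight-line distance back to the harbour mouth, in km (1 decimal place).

22.8 km

Leg 1 (111°, 8 km): east 8 sin 111° = 7.47, north 8 cos 111° = -2.87
Leg 2 (183°, 19 km): east 19 sin 183° = -0.99, north 19 cos 183° = -18.97
Net: 6.47 east, -21.84 north. Distance = √((6.47)² + (-21.84)²) = 22.780 km.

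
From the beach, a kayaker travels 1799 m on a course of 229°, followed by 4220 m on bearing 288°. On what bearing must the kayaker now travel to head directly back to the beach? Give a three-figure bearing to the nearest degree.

091°

Leg 1 (229°, 1799 m): east 1799 sin 229° = -1357.72, north 1799 cos 229° = -1180.25
Leg 2 (288°, 4220 m): east 4220 sin 288° = -4013.46, north 4220 cos 288° = 1304.05
Net displacement: -5371.18 east, 123.80 north. Direction back to start is (5371.18, -123.80): bearing = atan2(5371.18, -123.80) mod 360° = 91.32° ≈ 091°.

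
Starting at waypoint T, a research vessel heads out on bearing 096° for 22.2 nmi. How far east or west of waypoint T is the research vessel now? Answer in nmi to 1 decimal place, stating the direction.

Leg 1 (096°, 22.2 nmi): east 22.2 sin 96° = 22.08, north 22.2 cos 96° = -2.32
Net east component: 22.08 nmi.

22.1 nmi east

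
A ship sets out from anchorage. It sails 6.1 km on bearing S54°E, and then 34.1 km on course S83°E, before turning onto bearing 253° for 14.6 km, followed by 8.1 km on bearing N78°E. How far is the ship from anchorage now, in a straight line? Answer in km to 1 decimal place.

34.3 km

Leg 1 (S54°E, 6.1 km): east 6.1 sin 126° = 4.94, north 6.1 cos 126° = -3.59
Leg 2 (S83°E, 34.1 km): east 34.1 sin 97° = 33.85, north 34.1 cos 97° = -4.16
Leg 3 (253°, 14.6 km): east 14.6 sin 253° = -13.96, north 14.6 cos 253° = -4.27
Leg 4 (N78°E, 8.1 km): east 8.1 sin 78° = 7.92, north 8.1 cos 78° = 1.68
Net: 32.74 east, -10.33 north. Distance = √((32.74)² + (-10.33)²) = 34.331 km.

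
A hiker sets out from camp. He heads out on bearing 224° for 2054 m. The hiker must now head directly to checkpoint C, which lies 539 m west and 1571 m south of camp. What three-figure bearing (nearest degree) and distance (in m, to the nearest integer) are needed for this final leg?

096°, 893 m

Leg 1 (224°, 2054 m): east 2054 sin 224° = -1426.83, north 2054 cos 224° = -1477.52
Current position: (-1426.83, -1477.52). Target: (-539, -1571). Remaining: Δeast = 887.83, Δnorth = -93.48.
Bearing = atan2(887.83, -93.48) mod 360° = 96.01°; distance = √((887.83)² + (-93.48)²) = 892.736 m.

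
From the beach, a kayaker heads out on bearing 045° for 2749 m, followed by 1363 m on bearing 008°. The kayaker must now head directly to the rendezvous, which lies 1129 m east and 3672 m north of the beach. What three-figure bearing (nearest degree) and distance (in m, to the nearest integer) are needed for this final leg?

291°, 1073 m

Leg 1 (045°, 2749 m): east 2749 sin 45° = 1943.84, north 2749 cos 45° = 1943.84
Leg 2 (008°, 1363 m): east 1363 sin 8° = 189.69, north 1363 cos 8° = 1349.74
Current position: (2133.53, 3293.57). Target: (1129, 3672). Remaining: Δeast = -1004.53, Δnorth = 378.43.
Bearing = atan2(-1004.53, 378.43) mod 360° = 290.64°; distance = √((-1004.53)² + (378.43)²) = 1073.446 m.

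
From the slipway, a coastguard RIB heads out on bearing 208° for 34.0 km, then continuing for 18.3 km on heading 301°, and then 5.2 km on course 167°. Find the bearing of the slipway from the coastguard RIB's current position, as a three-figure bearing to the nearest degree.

Leg 1 (208°, 34.0 km): east 34.0 sin 208° = -15.96, north 34.0 cos 208° = -30.02
Leg 2 (301°, 18.3 km): east 18.3 sin 301° = -15.69, north 18.3 cos 301° = 9.43
Leg 3 (167°, 5.2 km): east 5.2 sin 167° = 1.17, north 5.2 cos 167° = -5.07
Net displacement: -30.48 east, -25.66 north. Direction back to start is (30.48, 25.66): bearing = atan2(30.48, 25.66) mod 360° = 49.90° ≈ 050°.

050°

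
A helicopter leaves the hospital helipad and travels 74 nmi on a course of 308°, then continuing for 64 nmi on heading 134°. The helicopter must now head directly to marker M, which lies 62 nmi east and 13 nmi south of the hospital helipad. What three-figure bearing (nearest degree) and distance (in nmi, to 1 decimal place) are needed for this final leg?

Leg 1 (308°, 74 nmi): east 74 sin 308° = -58.31, north 74 cos 308° = 45.56
Leg 2 (134°, 64 nmi): east 64 sin 134° = 46.04, north 64 cos 134° = -44.46
Current position: (-12.28, 1.10). Target: (62, -13). Remaining: Δeast = 74.28, Δnorth = -14.10.
Bearing = atan2(74.28, -14.10) mod 360° = 100.75°; distance = √((74.28)² + (-14.10)²) = 75.602 nmi.

101°, 75.6 nmi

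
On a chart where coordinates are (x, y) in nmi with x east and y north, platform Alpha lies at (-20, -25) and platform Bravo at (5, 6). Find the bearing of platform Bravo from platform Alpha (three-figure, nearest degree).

039°

Δeast = 5 − -20 = 25.00; Δnorth = 6 − -25 = 31.00.
Bearing = atan2(Δeast, Δnorth) mod 360° = 38.88° ≈ 039°.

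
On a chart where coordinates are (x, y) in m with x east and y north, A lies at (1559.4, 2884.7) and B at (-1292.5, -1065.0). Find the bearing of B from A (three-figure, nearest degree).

216°

Δeast = -1292.5 − 1559.4 = -2851.90; Δnorth = -1065.0 − 2884.7 = -3949.70.
Bearing = atan2(Δeast, Δnorth) mod 360° = 215.83° ≈ 216°.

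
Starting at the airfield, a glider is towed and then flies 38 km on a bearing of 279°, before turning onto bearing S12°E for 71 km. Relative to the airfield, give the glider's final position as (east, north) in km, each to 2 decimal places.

(-22.77, -63.50)

Leg 1 (279°, 38 km): east 38 sin 279° = -37.53, north 38 cos 279° = 5.94
Leg 2 (S12°E, 71 km): east 71 sin 168° = 14.76, north 71 cos 168° = -69.45
Summing: -22.77 km east, -63.50 km north → (-22.77, -63.50).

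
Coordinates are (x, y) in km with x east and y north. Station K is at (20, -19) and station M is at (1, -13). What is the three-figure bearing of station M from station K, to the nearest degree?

288°

Δeast = 1 − 20 = -19.00; Δnorth = -13 − -19 = 6.00.
Bearing = atan2(Δeast, Δnorth) mod 360° = 287.53° ≈ 288°.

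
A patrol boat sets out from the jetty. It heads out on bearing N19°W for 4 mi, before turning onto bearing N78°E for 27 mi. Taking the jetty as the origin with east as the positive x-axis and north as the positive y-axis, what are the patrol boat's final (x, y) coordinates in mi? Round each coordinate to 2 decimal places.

(25.11, 9.40)

Leg 1 (N19°W, 4 mi): east 4 sin 341° = -1.30, north 4 cos 341° = 3.78
Leg 2 (N78°E, 27 mi): east 27 sin 78° = 26.41, north 27 cos 78° = 5.61
Summing: 25.11 mi east, 9.40 mi north → (25.11, 9.40).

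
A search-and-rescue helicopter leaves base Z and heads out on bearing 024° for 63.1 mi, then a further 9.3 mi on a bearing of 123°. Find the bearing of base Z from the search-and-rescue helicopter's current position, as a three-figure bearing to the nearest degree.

Leg 1 (024°, 63.1 mi): east 63.1 sin 24° = 25.67, north 63.1 cos 24° = 57.64
Leg 2 (123°, 9.3 mi): east 9.3 sin 123° = 7.80, north 9.3 cos 123° = -5.07
Net displacement: 33.46 east, 52.58 north. Direction back to start is (-33.46, -52.58): bearing = atan2(-33.46, -52.58) mod 360° = 212.48° ≈ 212°.

212°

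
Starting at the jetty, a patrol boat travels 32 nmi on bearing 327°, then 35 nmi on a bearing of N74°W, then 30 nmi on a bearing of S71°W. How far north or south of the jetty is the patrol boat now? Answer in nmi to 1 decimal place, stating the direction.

26.7 nmi north

Leg 1 (327°, 32 nmi): east 32 sin 327° = -17.43, north 32 cos 327° = 26.84
Leg 2 (N74°W, 35 nmi): east 35 sin 286° = -33.64, north 35 cos 286° = 9.65
Leg 3 (S71°W, 30 nmi): east 30 sin 251° = -28.37, north 30 cos 251° = -9.77
Net north component: 26.72 nmi.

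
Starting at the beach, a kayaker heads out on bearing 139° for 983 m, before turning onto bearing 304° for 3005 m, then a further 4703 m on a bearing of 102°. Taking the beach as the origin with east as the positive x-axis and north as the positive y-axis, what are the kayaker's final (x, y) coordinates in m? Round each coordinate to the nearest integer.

(2754, -39)

Leg 1 (139°, 983 m): east 983 sin 139° = 644.91, north 983 cos 139° = -741.88
Leg 2 (304°, 3005 m): east 3005 sin 304° = -2491.26, north 3005 cos 304° = 1680.37
Leg 3 (102°, 4703 m): east 4703 sin 102° = 4600.23, north 4703 cos 102° = -977.81
Summing: 2753.88 m east, -39.31 m north → (2754, -39).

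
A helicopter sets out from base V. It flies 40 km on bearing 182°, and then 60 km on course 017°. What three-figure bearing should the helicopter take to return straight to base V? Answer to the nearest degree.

223°

Leg 1 (182°, 40 km): east 40 sin 182° = -1.40, north 40 cos 182° = -39.98
Leg 2 (017°, 60 km): east 60 sin 17° = 17.54, north 60 cos 17° = 57.38
Net displacement: 16.15 east, 17.40 north. Direction back to start is (-16.15, -17.40): bearing = atan2(-16.15, -17.40) mod 360° = 222.86° ≈ 223°.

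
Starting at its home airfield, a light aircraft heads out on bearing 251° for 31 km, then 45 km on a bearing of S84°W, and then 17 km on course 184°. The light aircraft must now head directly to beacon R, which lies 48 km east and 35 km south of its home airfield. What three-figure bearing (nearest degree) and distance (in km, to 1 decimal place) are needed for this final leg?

Leg 1 (251°, 31 km): east 31 sin 251° = -29.31, north 31 cos 251° = -10.09
Leg 2 (S84°W, 45 km): east 45 sin 264° = -44.75, north 45 cos 264° = -4.70
Leg 3 (184°, 17 km): east 17 sin 184° = -1.19, north 17 cos 184° = -16.96
Current position: (-75.25, -31.75). Target: (48, -35). Remaining: Δeast = 123.25, Δnorth = -3.25.
Bearing = atan2(123.25, -3.25) mod 360° = 91.51°; distance = √((123.25)² + (-3.25)²) = 123.293 km.

092°, 123.3 km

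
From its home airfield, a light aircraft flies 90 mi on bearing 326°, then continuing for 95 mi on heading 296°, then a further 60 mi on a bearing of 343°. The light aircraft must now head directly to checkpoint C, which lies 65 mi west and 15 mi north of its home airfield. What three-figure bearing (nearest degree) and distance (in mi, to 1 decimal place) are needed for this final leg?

151°, 181.5 mi

Leg 1 (326°, 90 mi): east 90 sin 326° = -50.33, north 90 cos 326° = 74.61
Leg 2 (296°, 95 mi): east 95 sin 296° = -85.39, north 95 cos 296° = 41.65
Leg 3 (343°, 60 mi): east 60 sin 343° = -17.54, north 60 cos 343° = 57.38
Current position: (-153.26, 173.64). Target: (-65, 15). Remaining: Δeast = 88.26, Δnorth = -158.64.
Bearing = atan2(88.26, -158.64) mod 360° = 150.91°; distance = √((88.26)² + (-158.64)²) = 181.534 mi.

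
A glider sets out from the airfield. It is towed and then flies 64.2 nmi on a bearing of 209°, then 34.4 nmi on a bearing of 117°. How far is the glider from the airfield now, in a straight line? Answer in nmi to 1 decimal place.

Leg 1 (209°, 64.2 nmi): east 64.2 sin 209° = -31.12, north 64.2 cos 209° = -56.15
Leg 2 (117°, 34.4 nmi): east 34.4 sin 117° = 30.65, north 34.4 cos 117° = -15.62
Net: -0.47 east, -71.77 north. Distance = √((-0.47)² + (-71.77)²) = 71.769 nmi.

71.8 nmi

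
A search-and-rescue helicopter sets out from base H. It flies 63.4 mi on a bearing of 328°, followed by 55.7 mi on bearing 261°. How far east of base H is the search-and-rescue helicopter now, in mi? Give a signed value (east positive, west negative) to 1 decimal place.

Leg 1 (328°, 63.4 mi): east 63.4 sin 328° = -33.60, north 63.4 cos 328° = 53.77
Leg 2 (261°, 55.7 mi): east 55.7 sin 261° = -55.01, north 55.7 cos 261° = -8.71
Net east component: -88.61 mi.

-88.6 mi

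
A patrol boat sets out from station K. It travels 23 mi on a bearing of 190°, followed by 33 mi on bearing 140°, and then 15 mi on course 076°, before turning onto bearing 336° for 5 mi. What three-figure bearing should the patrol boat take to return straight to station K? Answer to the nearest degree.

Leg 1 (190°, 23 mi): east 23 sin 190° = -3.99, north 23 cos 190° = -22.65
Leg 2 (140°, 33 mi): east 33 sin 140° = 21.21, north 33 cos 140° = -25.28
Leg 3 (076°, 15 mi): east 15 sin 76° = 14.55, north 15 cos 76° = 3.63
Leg 4 (336°, 5 mi): east 5 sin 336° = -2.03, north 5 cos 336° = 4.57
Net displacement: 29.74 east, -39.73 north. Direction back to start is (-29.74, 39.73): bearing = atan2(-29.74, 39.73) mod 360° = 323.19° ≈ 323°.

323°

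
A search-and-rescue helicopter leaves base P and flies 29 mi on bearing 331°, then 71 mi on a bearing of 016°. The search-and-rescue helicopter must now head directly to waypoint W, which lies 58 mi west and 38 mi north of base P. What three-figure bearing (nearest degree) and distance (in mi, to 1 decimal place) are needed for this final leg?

229°, 84.4 mi

Leg 1 (331°, 29 mi): east 29 sin 331° = -14.06, north 29 cos 331° = 25.36
Leg 2 (016°, 71 mi): east 71 sin 16° = 19.57, north 71 cos 16° = 68.25
Current position: (5.51, 93.61). Target: (-58, 38). Remaining: Δeast = -63.51, Δnorth = -55.61.
Bearing = atan2(-63.51, -55.61) mod 360° = 228.79°; distance = √((-63.51)² + (-55.61)²) = 84.419 mi.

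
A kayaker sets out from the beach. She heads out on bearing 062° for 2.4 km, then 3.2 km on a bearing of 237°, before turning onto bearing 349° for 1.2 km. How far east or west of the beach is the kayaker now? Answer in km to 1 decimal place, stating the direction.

Leg 1 (062°, 2.4 km): east 2.4 sin 62° = 2.12, north 2.4 cos 62° = 1.13
Leg 2 (237°, 3.2 km): east 3.2 sin 237° = -2.68, north 3.2 cos 237° = -1.74
Leg 3 (349°, 1.2 km): east 1.2 sin 349° = -0.23, north 1.2 cos 349° = 1.18
Net east component: -0.79 km.

0.8 km west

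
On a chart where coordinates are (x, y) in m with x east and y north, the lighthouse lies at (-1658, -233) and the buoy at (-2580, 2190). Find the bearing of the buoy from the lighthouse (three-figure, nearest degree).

339°

Δeast = -2580 − -1658 = -922.00; Δnorth = 2190 − -233 = 2423.00.
Bearing = atan2(Δeast, Δnorth) mod 360° = 339.17° ≈ 339°.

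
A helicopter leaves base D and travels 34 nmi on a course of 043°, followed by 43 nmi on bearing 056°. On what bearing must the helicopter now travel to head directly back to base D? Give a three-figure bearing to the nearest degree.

230°

Leg 1 (043°, 34 nmi): east 34 sin 43° = 23.19, north 34 cos 43° = 24.87
Leg 2 (056°, 43 nmi): east 43 sin 56° = 35.65, north 43 cos 56° = 24.05
Net displacement: 58.84 east, 48.91 north. Direction back to start is (-58.84, -48.91): bearing = atan2(-58.84, -48.91) mod 360° = 230.26° ≈ 230°.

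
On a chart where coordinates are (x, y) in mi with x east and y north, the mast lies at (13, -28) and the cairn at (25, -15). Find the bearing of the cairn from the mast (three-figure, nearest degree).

Δeast = 25 − 13 = 12.00; Δnorth = -15 − -28 = 13.00.
Bearing = atan2(Δeast, Δnorth) mod 360° = 42.71° ≈ 043°.

043°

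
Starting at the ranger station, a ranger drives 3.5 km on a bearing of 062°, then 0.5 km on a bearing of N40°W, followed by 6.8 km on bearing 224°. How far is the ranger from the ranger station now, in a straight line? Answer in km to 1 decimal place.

Leg 1 (062°, 3.5 km): east 3.5 sin 62° = 3.09, north 3.5 cos 62° = 1.64
Leg 2 (N40°W, 0.5 km): east 0.5 sin 320° = -0.32, north 0.5 cos 320° = 0.38
Leg 3 (224°, 6.8 km): east 6.8 sin 224° = -4.72, north 6.8 cos 224° = -4.89
Net: -1.95 east, -2.87 north. Distance = √((-1.95)² + (-2.87)²) = 3.469 km.

3.5 km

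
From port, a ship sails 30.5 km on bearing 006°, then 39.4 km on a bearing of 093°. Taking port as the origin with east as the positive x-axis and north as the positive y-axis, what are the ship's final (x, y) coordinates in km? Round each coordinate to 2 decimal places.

Leg 1 (006°, 30.5 km): east 30.5 sin 6° = 3.19, north 30.5 cos 6° = 30.33
Leg 2 (093°, 39.4 km): east 39.4 sin 93° = 39.35, north 39.4 cos 93° = -2.06
Summing: 42.53 km east, 28.27 km north → (42.53, 28.27).

(42.53, 28.27)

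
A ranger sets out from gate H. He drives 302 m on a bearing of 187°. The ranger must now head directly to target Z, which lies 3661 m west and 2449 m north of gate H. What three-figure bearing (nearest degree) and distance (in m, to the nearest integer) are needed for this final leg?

307°, 4549 m

Leg 1 (187°, 302 m): east 302 sin 187° = -36.80, north 302 cos 187° = -299.75
Current position: (-36.80, -299.75). Target: (-3661, 2449). Remaining: Δeast = -3624.20, Δnorth = 2748.75.
Bearing = atan2(-3624.20, 2748.75) mod 360° = 307.18°; distance = √((-3624.20)² + (2748.75)²) = 4548.672 m.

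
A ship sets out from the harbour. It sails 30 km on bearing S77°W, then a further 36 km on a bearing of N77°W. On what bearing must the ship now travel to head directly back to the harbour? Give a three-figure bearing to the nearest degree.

091°

Leg 1 (S77°W, 30 km): east 30 sin 257° = -29.23, north 30 cos 257° = -6.75
Leg 2 (N77°W, 36 km): east 36 sin 283° = -35.08, north 36 cos 283° = 8.10
Net displacement: -64.31 east, 1.35 north. Direction back to start is (64.31, -1.35): bearing = atan2(64.31, -1.35) mod 360° = 91.20° ≈ 091°.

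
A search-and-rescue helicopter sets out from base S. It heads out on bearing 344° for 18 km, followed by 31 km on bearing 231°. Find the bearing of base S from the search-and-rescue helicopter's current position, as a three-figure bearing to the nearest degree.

Leg 1 (344°, 18 km): east 18 sin 344° = -4.96, north 18 cos 344° = 17.30
Leg 2 (231°, 31 km): east 31 sin 231° = -24.09, north 31 cos 231° = -19.51
Net displacement: -29.05 east, -2.21 north. Direction back to start is (29.05, 2.21): bearing = atan2(29.05, 2.21) mod 360° = 85.66° ≈ 086°.

086°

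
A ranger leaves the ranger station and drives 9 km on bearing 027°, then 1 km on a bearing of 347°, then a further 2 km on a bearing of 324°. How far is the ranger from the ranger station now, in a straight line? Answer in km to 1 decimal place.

Leg 1 (027°, 9 km): east 9 sin 27° = 4.09, north 9 cos 27° = 8.02
Leg 2 (347°, 1 km): east 1 sin 347° = -0.22, north 1 cos 347° = 0.97
Leg 3 (324°, 2 km): east 2 sin 324° = -1.18, north 2 cos 324° = 1.62
Net: 2.69 east, 10.61 north. Distance = √((2.69)² + (10.61)²) = 10.946 km.

10.9 km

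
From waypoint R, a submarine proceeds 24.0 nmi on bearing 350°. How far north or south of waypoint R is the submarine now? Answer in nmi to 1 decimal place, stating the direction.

23.6 nmi north

Leg 1 (350°, 24.0 nmi): east 24.0 sin 350° = -4.17, north 24.0 cos 350° = 23.64
Net north component: 23.64 nmi.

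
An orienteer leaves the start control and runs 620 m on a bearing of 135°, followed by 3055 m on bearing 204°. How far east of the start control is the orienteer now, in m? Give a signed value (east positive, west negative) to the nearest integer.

-804 m

Leg 1 (135°, 620 m): east 620 sin 135° = 438.41, north 620 cos 135° = -438.41
Leg 2 (204°, 3055 m): east 3055 sin 204° = -1242.58, north 3055 cos 204° = -2790.88
Net east component: -804.17 m.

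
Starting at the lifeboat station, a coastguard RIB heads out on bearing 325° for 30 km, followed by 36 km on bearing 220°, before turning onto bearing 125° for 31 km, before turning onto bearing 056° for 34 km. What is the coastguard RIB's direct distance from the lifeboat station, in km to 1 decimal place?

13.4 km

Leg 1 (325°, 30 km): east 30 sin 325° = -17.21, north 30 cos 325° = 24.57
Leg 2 (220°, 36 km): east 36 sin 220° = -23.14, north 36 cos 220° = -27.58
Leg 3 (125°, 31 km): east 31 sin 125° = 25.39, north 31 cos 125° = -17.78
Leg 4 (056°, 34 km): east 34 sin 56° = 28.19, north 34 cos 56° = 19.01
Net: 13.23 east, -1.77 north. Distance = √((13.23)² + (-1.77)²) = 13.351 km.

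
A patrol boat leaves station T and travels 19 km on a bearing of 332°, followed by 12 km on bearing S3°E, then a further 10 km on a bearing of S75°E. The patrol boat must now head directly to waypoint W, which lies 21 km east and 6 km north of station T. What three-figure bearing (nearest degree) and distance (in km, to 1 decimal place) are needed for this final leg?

Leg 1 (332°, 19 km): east 19 sin 332° = -8.92, north 19 cos 332° = 16.78
Leg 2 (S3°E, 12 km): east 12 sin 177° = 0.63, north 12 cos 177° = -11.98
Leg 3 (S75°E, 10 km): east 10 sin 105° = 9.66, north 10 cos 105° = -2.59
Current position: (1.37, 2.20). Target: (21, 6). Remaining: Δeast = 19.63, Δnorth = 3.80.
Bearing = atan2(19.63, 3.80) mod 360° = 79.06°; distance = √((19.63)² + (3.80)²) = 19.996 km.

079°, 20.0 km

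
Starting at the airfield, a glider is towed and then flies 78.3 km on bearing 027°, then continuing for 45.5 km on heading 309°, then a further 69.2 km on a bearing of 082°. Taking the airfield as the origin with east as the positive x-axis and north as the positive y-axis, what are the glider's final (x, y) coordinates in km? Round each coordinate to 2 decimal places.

(68.71, 108.03)

Leg 1 (027°, 78.3 km): east 78.3 sin 27° = 35.55, north 78.3 cos 27° = 69.77
Leg 2 (309°, 45.5 km): east 45.5 sin 309° = -35.36, north 45.5 cos 309° = 28.63
Leg 3 (082°, 69.2 km): east 69.2 sin 82° = 68.53, north 69.2 cos 82° = 9.63
Summing: 68.71 km east, 108.03 km north → (68.71, 108.03).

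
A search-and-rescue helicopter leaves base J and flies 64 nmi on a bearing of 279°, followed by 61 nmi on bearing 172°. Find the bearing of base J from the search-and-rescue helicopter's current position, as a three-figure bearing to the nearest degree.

047°

Leg 1 (279°, 64 nmi): east 64 sin 279° = -63.21, north 64 cos 279° = 10.01
Leg 2 (172°, 61 nmi): east 61 sin 172° = 8.49, north 61 cos 172° = -60.41
Net displacement: -54.72 east, -50.39 north. Direction back to start is (54.72, 50.39): bearing = atan2(54.72, 50.39) mod 360° = 47.36° ≈ 047°.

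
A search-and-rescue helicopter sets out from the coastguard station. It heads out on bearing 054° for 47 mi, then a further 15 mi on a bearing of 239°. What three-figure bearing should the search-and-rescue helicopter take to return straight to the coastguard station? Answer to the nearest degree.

Leg 1 (054°, 47 mi): east 47 sin 54° = 38.02, north 47 cos 54° = 27.63
Leg 2 (239°, 15 mi): east 15 sin 239° = -12.86, north 15 cos 239° = -7.73
Net displacement: 25.17 east, 19.90 north. Direction back to start is (-25.17, -19.90): bearing = atan2(-25.17, -19.90) mod 360° = 231.66° ≈ 232°.

232°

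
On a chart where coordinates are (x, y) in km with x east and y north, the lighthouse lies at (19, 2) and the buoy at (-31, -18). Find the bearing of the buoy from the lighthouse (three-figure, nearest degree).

Δeast = -31 − 19 = -50.00; Δnorth = -18 − 2 = -20.00.
Bearing = atan2(Δeast, Δnorth) mod 360° = 248.20° ≈ 248°.

248°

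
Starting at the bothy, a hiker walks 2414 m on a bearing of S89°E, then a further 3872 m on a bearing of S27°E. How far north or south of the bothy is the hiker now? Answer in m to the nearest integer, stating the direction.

3492 m south

Leg 1 (S89°E, 2414 m): east 2414 sin 91° = 2413.63, north 2414 cos 91° = -42.13
Leg 2 (S27°E, 3872 m): east 3872 sin 153° = 1757.85, north 3872 cos 153° = -3449.98
Net north component: -3492.11 m.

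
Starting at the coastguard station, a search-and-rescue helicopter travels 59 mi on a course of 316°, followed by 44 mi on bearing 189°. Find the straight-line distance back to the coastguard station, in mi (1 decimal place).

Leg 1 (316°, 59 mi): east 59 sin 316° = -40.98, north 59 cos 316° = 42.44
Leg 2 (189°, 44 mi): east 44 sin 189° = -6.88, north 44 cos 189° = -43.46
Net: -47.87 east, -1.02 north. Distance = √((-47.87)² + (-1.02)²) = 47.879 mi.

47.9 mi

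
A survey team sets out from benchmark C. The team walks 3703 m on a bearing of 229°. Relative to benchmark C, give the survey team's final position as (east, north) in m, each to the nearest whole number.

(-2795, -2429)

Leg 1 (229°, 3703 m): east 3703 sin 229° = -2794.69, north 3703 cos 229° = -2429.39
Summing: -2794.69 m east, -2429.39 m north → (-2795, -2429).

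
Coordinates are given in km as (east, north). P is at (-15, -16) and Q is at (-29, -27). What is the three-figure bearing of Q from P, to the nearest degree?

Δeast = -29 − -15 = -14.00; Δnorth = -27 − -16 = -11.00.
Bearing = atan2(Δeast, Δnorth) mod 360° = 231.84° ≈ 232°.

232°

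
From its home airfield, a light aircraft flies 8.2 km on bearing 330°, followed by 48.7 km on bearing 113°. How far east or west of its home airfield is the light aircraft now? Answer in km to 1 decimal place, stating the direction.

Leg 1 (330°, 8.2 km): east 8.2 sin 330° = -4.10, north 8.2 cos 330° = 7.10
Leg 2 (113°, 48.7 km): east 48.7 sin 113° = 44.83, north 48.7 cos 113° = -19.03
Net east component: 40.73 km.

40.7 km east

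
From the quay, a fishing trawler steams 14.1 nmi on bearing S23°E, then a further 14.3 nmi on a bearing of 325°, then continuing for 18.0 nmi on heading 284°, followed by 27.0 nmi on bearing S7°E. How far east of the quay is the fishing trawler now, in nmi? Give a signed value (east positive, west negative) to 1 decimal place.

-16.9 nmi

Leg 1 (S23°E, 14.1 nmi): east 14.1 sin 157° = 5.51, north 14.1 cos 157° = -12.98
Leg 2 (325°, 14.3 nmi): east 14.3 sin 325° = -8.20, north 14.3 cos 325° = 11.71
Leg 3 (284°, 18.0 nmi): east 18.0 sin 284° = -17.47, north 18.0 cos 284° = 4.35
Leg 4 (S7°E, 27.0 nmi): east 27.0 sin 173° = 3.29, north 27.0 cos 173° = -26.80
Net east component: -16.87 nmi.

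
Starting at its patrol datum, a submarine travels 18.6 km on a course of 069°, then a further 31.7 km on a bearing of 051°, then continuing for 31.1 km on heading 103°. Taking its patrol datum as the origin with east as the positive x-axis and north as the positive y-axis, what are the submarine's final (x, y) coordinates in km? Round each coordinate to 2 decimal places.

Leg 1 (069°, 18.6 km): east 18.6 sin 69° = 17.36, north 18.6 cos 69° = 6.67
Leg 2 (051°, 31.7 km): east 31.7 sin 51° = 24.64, north 31.7 cos 51° = 19.95
Leg 3 (103°, 31.1 km): east 31.1 sin 103° = 30.30, north 31.1 cos 103° = -7.00
Summing: 72.30 km east, 19.62 km north → (72.30, 19.62).

(72.30, 19.62)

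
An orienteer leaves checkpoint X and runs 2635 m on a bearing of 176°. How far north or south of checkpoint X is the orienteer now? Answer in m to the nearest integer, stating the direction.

Leg 1 (176°, 2635 m): east 2635 sin 176° = 183.81, north 2635 cos 176° = -2628.58
Net north component: -2628.58 m.

2629 m south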